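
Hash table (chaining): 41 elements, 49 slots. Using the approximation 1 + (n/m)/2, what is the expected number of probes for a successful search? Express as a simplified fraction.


Computing expected probes:
alpha = 41/49
= 1 + alpha/2
= 1 + 41/(2*49)
= (2*49 + 41) / (2*49)
= 139/98


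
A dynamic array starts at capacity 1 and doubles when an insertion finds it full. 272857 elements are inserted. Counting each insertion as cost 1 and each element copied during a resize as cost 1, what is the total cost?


n = 272857
Insertion costs: 272857
Resizes copy 1, 2, 4, ... up to the largest power of 2 that is <= n-1 = 272856, i.e. 262144.
Copy costs = 1 + 2 + 4 + 8 + 16 + 32 + 64 + 128 + 256 + 512 + 1024 + 2048 + 4096 + 8192 + 16384 + 32768 + 65536 + 131072 + 262144 = 524287
Total = 272857 + 524287 = 797144


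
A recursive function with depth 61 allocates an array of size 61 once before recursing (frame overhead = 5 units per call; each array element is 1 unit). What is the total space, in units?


Array allocation: 61 units (allocated once)
Stack frames: 61 deep * 5 per frame = 305 units
Total = 61 + 305 = 366


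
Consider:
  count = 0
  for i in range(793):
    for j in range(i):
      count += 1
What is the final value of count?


For each i, the inner loop runs i times:
  i=0: inner runs 0 times
  i=1: inner runs 1 time
  i=2: inner runs 2 times
  i=3: inner runs 3 times
  i=4: inner runs 4 times
  i=5: inner runs 5 times
  i=6: inner runs 6 times
  i=7: inner runs 7 times
  ...
Total = 0 + 1 + 2 + ... + 792 = 793*(793-1)/2 = 314028


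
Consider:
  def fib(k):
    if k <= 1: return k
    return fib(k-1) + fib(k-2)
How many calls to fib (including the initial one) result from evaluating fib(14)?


Let C(m) = total calls to evaluate fib(m). Then C(0)=C(1)=1, and
C(m) = 1 + C(m-1) + C(m-2) for m >= 2.
Build the table (each entry = 1 + previous two):
  C(0) = 1
  C(1) = 1
  C(2) = 1 + 1 + 1 = 3
  C(3) = 1 + 3 + 1 = 5
  C(4) = 1 + 5 + 3 = 9
  C(5) = 1 + 9 + 5 = 15
  C(6) = 1 + 15 + 9 = 25
  C(7) = 1 + 25 + 15 = 41
  C(8) = 1 + 41 + 25 = 67
  C(9) = 1 + 67 + 41 = 109
  C(10) = 1 + 109 + 67 = 177
  C(11) = 1 + 177 + 109 = 287
  C(12) = 1 + 287 + 177 = 465
  C(13) = 1 + 465 + 287 = 753
  C(14) = 1 + 753 + 465 = 1219
Total calls for fib(14) = 1219


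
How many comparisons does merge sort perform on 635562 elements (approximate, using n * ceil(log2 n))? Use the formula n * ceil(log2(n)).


Recursion depth: ceil(log2(635562)) = 20
Each recursion level merges n = 635562 elements
Total = 635562 * 20 = 12711240


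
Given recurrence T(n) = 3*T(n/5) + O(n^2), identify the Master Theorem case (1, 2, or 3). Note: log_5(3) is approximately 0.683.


Master Theorem parameters: a=3, b=5, c=2
log_b(a) = 0.683
Compare b^c with a: 5^2 = 25 > 3, so c > log_b(a).
Comparing c=2 vs log_b(a)=0.683:
2 > 0.683 => Case 3
Result: T(n) = O(n^2)
Master Theorem case = 3


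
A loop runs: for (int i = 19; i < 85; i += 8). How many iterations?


Loop starts at i = 19, increments by 8, stops when i >= 85.
Number of iterations = ceil((85 - 19) / 8)
= ceil(66 / 8)
= 9


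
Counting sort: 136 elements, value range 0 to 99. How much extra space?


n = 136 (output array)
k = 100 (count array for 100 distinct values)
Extra space = 136 + 100 = 236


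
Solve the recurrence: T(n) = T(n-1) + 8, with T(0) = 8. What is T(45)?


Unrolling the recurrence:
T(45) = T(44) + 8
       = T(43) + 8 + 8
       = T(42) + 8*3
       ...
       = T(0) + 8*45
       = 8 + 360 = 368


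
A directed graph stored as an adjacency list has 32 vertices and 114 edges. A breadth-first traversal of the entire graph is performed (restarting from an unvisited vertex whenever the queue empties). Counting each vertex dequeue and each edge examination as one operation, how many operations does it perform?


A full BFS traversal dequeues each vertex once and examines each edge once.
Vertex visits: 32
Edge visits: 114
V + E = 32 + 114 = 146


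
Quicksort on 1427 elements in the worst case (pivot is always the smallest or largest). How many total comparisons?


In the worst case, each partition step picks the worst pivot:
  Partition 1: 1426 comparisons (n-1 elements to compare)
  Partition 2: 1425 comparisons
  Partition 3: 1424 comparisons
  Partition 4: 1423 comparisons
  Partition 5: 1422 comparisons
  ...
  Last partition: 0 comparisons
Total = (n-1) + (n-2) + ... + 1 + 0 = n*(n-1)/2
= 1427*1426/2 = 1017451


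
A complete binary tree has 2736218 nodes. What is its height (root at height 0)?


In a complete binary tree, level k holds nodes 2^k .. 2^(k+1)-1 (1-indexed).
Height = floor(log2(n)) = floor(log2(2736218)) = 21
Check: 2^21 = 2097152 <= 2736218 < 4194304 = 2^22


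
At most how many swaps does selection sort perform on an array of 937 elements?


Each of the 936 passes places one element in its final position.
Pass 1: swap minimum into position 0
Pass 2: swap minimum of remaining into position 1
...
Pass 936: last two elements, one swap
Maximum swaps = 937 - 1 = 936


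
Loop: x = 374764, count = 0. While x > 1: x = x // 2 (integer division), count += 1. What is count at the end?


The variable x halves each step:
x = 374764 -> 187382 -> 93691 -> 46845 -> 23422 -> 11711 -> 5855 -> 2927 -> 1463 -> 731 -> 365 -> 182 -> 91 -> 45 -> 22 -> 11 -> 5 -> 2 -> 1
Number of halvings = floor(log2(374764)) = 18


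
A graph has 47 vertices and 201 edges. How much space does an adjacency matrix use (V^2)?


Adjacency matrix: V x V grid of entries
Space = V^2 = 47^2 = 47 * 47 = 2209


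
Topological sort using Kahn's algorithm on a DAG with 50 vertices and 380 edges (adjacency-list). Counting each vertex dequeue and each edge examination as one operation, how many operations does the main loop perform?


Kahn's algorithm:
  1. Compute in-degrees: O(V + E)
  2. Process queue: each vertex dequeued once (O(V))
     each edge examined once (O(E))
Total = V + E = 50 + 380 = 430


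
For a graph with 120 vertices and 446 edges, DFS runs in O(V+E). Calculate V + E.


A full DFS traversal visits each vertex once and examines each edge once.
V = 120
E = 446
Sum = 120 + 446 = 566


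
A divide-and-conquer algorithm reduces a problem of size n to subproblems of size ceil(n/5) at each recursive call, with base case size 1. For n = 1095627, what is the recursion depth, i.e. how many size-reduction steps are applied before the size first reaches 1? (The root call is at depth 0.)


Each step divides the size by 5 (rounding up); after k steps the size is ceil(n/5^k), which equals 1 exactly when 5^k >= n.
So the depth is the smallest k with 5^k >= 1095627, i.e. ceil(log_5(1095627)).
5^8 = 390625 < 1095627 <= 1953125 = 5^9
Recursion depth = 9


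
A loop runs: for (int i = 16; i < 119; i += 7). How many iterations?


Loop starts at i = 16, increments by 7, stops when i >= 119.
Number of iterations = ceil((119 - 16) / 7)
= ceil(103 / 7)
= 15


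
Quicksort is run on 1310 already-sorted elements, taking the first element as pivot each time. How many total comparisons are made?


Sum of comparisons per partition:
1309 + 1308 + ... + 1 + 0
= 1310 * (1310 - 1) / 2
= 1310 * 1309 / 2
= 857395


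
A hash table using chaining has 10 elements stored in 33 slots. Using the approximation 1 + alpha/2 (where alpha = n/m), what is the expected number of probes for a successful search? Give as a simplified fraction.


Load factor alpha = n/m = 10/33
Expected probes = 1 + alpha/2 = 1 + 10/(2*33)
= 1 + 10/66
= 66/66 + 10/66
= 76/66
Simplify: 38/33


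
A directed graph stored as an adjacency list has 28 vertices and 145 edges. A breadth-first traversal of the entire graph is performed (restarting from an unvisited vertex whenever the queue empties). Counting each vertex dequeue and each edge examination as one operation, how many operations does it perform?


A full BFS traversal dequeues each vertex once and examines each edge once.
Vertex visits: 28
Edge visits: 145
V + E = 28 + 145 = 173


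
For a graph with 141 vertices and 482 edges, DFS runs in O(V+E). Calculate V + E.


A full DFS traversal visits each vertex once and examines each edge once.
V = 141
E = 482
Sum = 141 + 482 = 623


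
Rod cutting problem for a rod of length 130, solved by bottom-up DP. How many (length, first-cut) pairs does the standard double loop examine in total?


For each subproblem length i = 1..130, the inner loop considers i possible first cuts.
Total = 1 + 2 + ... + 130
= 130*(130+1)/2
= 130*131/2 = 8515


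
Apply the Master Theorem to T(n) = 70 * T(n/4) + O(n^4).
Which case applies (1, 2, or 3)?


The Master Theorem: T(n) = a*T(n/b) + O(n^c)
  a = 70, b = 4, c = 4
log_b(a) = log_4(70) ~ 3.065
Compare b^c with a: 4^4 = 256 > 70, so c > log_b(a).
Since c > log_b(a), Case 3 applies.
T(n) = O(n^4)
Master Theorem case = 3


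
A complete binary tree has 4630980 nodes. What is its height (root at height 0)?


In a complete binary tree, level k holds nodes 2^k .. 2^(k+1)-1 (1-indexed).
Height = floor(log2(n)) = floor(log2(4630980)) = 22
Check: 2^22 = 4194304 <= 4630980 < 8388608 = 2^23


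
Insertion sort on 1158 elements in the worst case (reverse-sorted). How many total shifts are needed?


In the worst case (reverse-sorted), each element shifts past all previous:
  Element 1: 1 shifts
  Element 2: 2 shifts
  Element 3: 3 shifts
  Element 4: 4 shifts
  Element 5: 5 shifts
  ...
  Element 1157: 1157 shifts
Total = 1 + 2 + ... + 1157
= 1158*(1158-1)/2 = 669903


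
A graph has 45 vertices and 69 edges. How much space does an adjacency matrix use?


Adjacency matrix: V x V grid of entries
Space = V^2 = 45^2 = 45 * 45 = 2025


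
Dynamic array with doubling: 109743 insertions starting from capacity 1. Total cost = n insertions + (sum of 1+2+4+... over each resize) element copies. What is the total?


n = 109743
Insertion costs: 109743
Resizes copy 1, 2, 4, ... up to the largest power of 2 that is <= n-1 = 109742, i.e. 65536.
Copy costs = 1 + 2 + 4 + 8 + 16 + 32 + 64 + 128 + 256 + 512 + 1024 + 2048 + 4096 + 8192 + 16384 + 32768 + 65536 = 131071
Total = 109743 + 131071 = 240814


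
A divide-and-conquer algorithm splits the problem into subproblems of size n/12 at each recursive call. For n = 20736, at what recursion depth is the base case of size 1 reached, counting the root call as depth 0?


At each depth, the problem size is divided by 12:
  Depth 0: problem size = 20736
  Depth 1: problem size = 1728
  Depth 2: problem size = 144
  Depth 3: problem size = 12
  Depth 4: problem size = 1 (base case)
The base case is reached at depth log_12(20736) = 4 (the tree has 5 levels counting depth 0, but the depth asked for is 4).
Recursion depth = 4


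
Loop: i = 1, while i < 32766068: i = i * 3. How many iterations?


i multiplies by 3 each step:
i = 1 -> 3 -> 9 -> 27 -> 81 -> 243 -> 729 -> 2187 -> 6561 -> 19683 -> 59049 -> 177147 -> 531441 -> 1594323 -> 4782969 -> 14348907 -> 43046721 (stop)
Iterations = ceil(log_3(32766068)) = 16


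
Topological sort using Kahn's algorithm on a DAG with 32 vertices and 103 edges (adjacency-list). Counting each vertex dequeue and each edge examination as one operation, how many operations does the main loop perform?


Kahn's algorithm:
  1. Compute in-degrees: O(V + E)
  2. Process queue: each vertex dequeued once (O(V))
     each edge examined once (O(E))
Total = V + E = 32 + 103 = 135


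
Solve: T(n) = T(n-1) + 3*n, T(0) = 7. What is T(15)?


Expanding the recurrence:
T(15) = T(14) + 3*15
       = T(13) + 3*14 + 3*15
       ...
       = T(0) + 3*(1 + 2 + ... + 15)
       = 7 + 3 * 15*16/2
       = 7 + 3 * 120
       = 7 + 360 = 367


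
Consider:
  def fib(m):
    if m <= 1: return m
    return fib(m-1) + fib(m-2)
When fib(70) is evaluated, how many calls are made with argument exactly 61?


Let N(m) = number of times fib(m) is called while evaluating fib(70).
N(70) = 1 (the initial call).
N(69) = 1 (only fib(70) calls it).
For 1 <= m <= 68: fib(m) is called by fib(m+1) and fib(m+2), so
  N(m) = N(m+1) + N(m+2).
fib(0) is called only by fib(2), so N(0) = N(2).
Walk down from m=70:
  N(70)=1, N(69)=1, N(68)=2, N(67)=3, N(66)=5, N(65)=8, N(64)=13, N(63)=21, N(62)=34, N(61)=55
N(61) = 55


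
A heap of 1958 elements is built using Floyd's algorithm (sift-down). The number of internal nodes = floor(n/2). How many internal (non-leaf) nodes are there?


Leaf nodes occupy roughly half the array.
Sift-down is called for each internal node, starting from the last one.
Internal nodes = floor(n/2) = floor(1958/2) = 979


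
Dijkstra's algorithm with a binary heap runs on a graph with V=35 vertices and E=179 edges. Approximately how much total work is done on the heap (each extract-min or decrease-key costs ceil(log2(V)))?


Dijkstra with a binary heap: each vertex is extracted once, each edge may relax once.
Each heap operation costs O(log V).
V + E = 35 + 179 = 214
ceil(log2(35)) = 6 (since 2^5 = 32 < 35 <= 64 = 2^6)
Total heap work = (V+E) * ceil(log2(V)) = 214 * 6 = 1284


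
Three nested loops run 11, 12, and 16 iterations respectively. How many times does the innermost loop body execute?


Loop 1 (outermost): 11 iterations
Loop 2 (middle): 12 iterations per outer
Loop 3 (innermost): 16 iterations per middle
Total = 11 * 12 * 16 = 2112


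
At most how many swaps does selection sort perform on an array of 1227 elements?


Each of the 1226 passes places one element in its final position.
Pass 1: swap minimum into position 0
Pass 2: swap minimum of remaining into position 1
...
Pass 1226: last two elements, one swap
Maximum swaps = 1227 - 1 = 1226


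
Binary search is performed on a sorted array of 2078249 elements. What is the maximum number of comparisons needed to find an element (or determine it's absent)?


Binary search halves the search space each comparison:
  Step 1: search space = 2078249 -> 1039124
  Step 2: search space = 1039124 -> 519562
  Step 3: search space = 519562 -> 259781
  Step 4: search space = 259781 -> 129890
  Step 5: search space = 129890 -> 64945
  Step 6: search space = 64945 -> 32472
  Step 7: search space = 32472 -> 16236
  Step 8: search space = 16236 -> 8118
  Step 9: search space = 8118 -> 4059
  Step 10: search space = 4059 -> 2029
  Step 11: search space = 2029 -> 1014
  Step 12: search space = 1014 -> 507
  Step 13: search space = 507 -> 253
  Step 14: search space = 253 -> 126
  Step 15: search space = 126 -> 63
  Step 16: search space = 63 -> 31
  Step 17: search space = 31 -> 15
  Step 18: search space = 15 -> 7
  Step 19: search space = 7 -> 3
  Step 20: search space = 3 -> 1
  Step 21: search space = 1 (final check)
Maximum comparisons = floor(log2(2078249)) + 1 = 20 + 1 = 21


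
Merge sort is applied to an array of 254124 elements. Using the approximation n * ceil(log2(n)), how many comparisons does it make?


Merge sort divides the array into halves recursively.
Number of levels = ceil(log2(254124)) = 18
At each level, approximately n = 254124 comparisons are needed for merging.
Total comparisons ~ n * ceil(log2(n)) = 254124 * 18 = 4574232


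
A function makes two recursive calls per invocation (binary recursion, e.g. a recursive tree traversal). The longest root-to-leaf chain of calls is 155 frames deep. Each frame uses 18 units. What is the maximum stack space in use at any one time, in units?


Binary recursion: the two calls run one after the other, so only one root-to-leaf chain of frames is on the stack at a time.
Maximum depth (longest chain) = 155 frames
Each frame = 18 units
Max stack space = 155 * 18 = 2790


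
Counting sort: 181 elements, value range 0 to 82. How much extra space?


n = 181 (output array)
k = 83 (count array for 83 distinct values)
Extra space = 181 + 83 = 264


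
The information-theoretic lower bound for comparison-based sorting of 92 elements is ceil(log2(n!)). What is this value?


A binary decision tree of height h has at most 2^h leaves and needs at least n! of them, so h >= ceil(log2(n!)).
92! is far too large to multiply out, so use Stirling's series:
  ln(n!) ~ n ln n - n + (1/2) ln(2 pi n) + 1/(12n)  (error below 1/(360 n^3), negligible here)
  ln(92) = 4.5217886
  n ln n = 92 * 4.5217886 = 416.0046
  (1/2) ln(2 pi * 92) = (1/2) ln(578.0530) = 3.1798
  1/(12*92) = 0.0009
  ln(92!) ~ 416.0046 - 92 + 3.1798 + 0.0009 = 327.1853
Convert to base 2: log2(92!) = 327.1853 / ln 2 = 327.1853 / 0.69314718 = 472.0286
ceil(472.0286) = 473


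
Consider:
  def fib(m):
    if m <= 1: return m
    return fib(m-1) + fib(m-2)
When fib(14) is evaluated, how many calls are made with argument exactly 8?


Let N(m) = number of times fib(m) is called while evaluating fib(14).
N(14) = 1 (the initial call).
N(13) = 1 (only fib(14) calls it).
For 1 <= m <= 12: fib(m) is called by fib(m+1) and fib(m+2), so
  N(m) = N(m+1) + N(m+2).
fib(0) is called only by fib(2), so N(0) = N(2).
Walk down from m=14:
  N(14)=1, N(13)=1, N(12)=2, N(11)=3, N(10)=5, N(9)=8, N(8)=13
N(8) = 13


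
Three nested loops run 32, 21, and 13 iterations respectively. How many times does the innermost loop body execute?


Loop 1 (outermost): 32 iterations
Loop 2 (middle): 21 iterations per outer
Loop 3 (innermost): 13 iterations per middle
Total = 32 * 21 * 13 = 8736


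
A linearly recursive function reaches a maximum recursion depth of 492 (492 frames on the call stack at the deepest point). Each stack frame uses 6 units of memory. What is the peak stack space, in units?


Maximum recursion depth = 492 frames
Memory per frame = 6 units
Total stack space = depth * frame_size
= 492 * 6 = 2952


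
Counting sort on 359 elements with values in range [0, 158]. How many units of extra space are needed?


Output array size: 359 (to store sorted result)
Count array size: 159 (one slot per possible value, range 0 to 158)
Total extra space = 359 + 159 = 518


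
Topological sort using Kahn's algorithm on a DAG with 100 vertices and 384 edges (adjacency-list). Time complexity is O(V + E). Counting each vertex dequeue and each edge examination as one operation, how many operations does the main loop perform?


Kahn's algorithm:
  1. Compute in-degrees: O(V + E)
  2. Process queue: each vertex dequeued once (O(V))
     each edge examined once (O(E))
Total = V + E = 100 + 384 = 484


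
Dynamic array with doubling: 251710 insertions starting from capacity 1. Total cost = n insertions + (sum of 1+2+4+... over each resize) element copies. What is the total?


n = 251710
Insertion costs: 251710
Resizes copy 1, 2, 4, ... up to the largest power of 2 that is <= n-1 = 251709, i.e. 131072.
Copy costs = 1 + 2 + 4 + 8 + 16 + 32 + 64 + 128 + 256 + 512 + 1024 + 2048 + 4096 + 8192 + 16384 + 32768 + 65536 + 131072 = 262143
Total = 251710 + 262143 = 513853


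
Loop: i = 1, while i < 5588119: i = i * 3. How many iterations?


i multiplies by 3 each step:
i = 1 -> 3 -> 9 -> 27 -> 81 -> 243 -> 729 -> 2187 -> 6561 -> 19683 -> 59049 -> 177147 -> 531441 -> 1594323 -> 4782969 -> 14348907 (stop)
Iterations = ceil(log_3(5588119)) = 15


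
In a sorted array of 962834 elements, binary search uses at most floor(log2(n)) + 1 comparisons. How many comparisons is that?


Halving sequence: 962834 -> 481417 -> 240708 -> 120354 -> 60177 -> 30088 -> 15044 -> 7522 -> 3761 -> 1880 -> 940 -> 470 -> 235 -> 117 -> 58 -> 29 -> 14 -> 7 -> 3 -> 1
Number of halvings = 19
Max comparisons = 19 + 1 = 20


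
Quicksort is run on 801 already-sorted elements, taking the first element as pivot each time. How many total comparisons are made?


Sum of comparisons per partition:
800 + 799 + ... + 1 + 0
= 801 * (801 - 1) / 2
= 801 * 800 / 2
= 320400


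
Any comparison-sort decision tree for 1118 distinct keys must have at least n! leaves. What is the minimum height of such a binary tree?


A binary decision tree of height h has at most 2^h leaves and needs at least n! of them, so h >= ceil(log2(n!)).
1118! is far too large to multiply out, so use Stirling's series:
  ln(n!) ~ n ln n - n + (1/2) ln(2 pi n) + 1/(12n)  (error below 1/(360 n^3), negligible here)
  ln(1118) = 7.0192967
  n ln n = 1118 * 7.0192967 = 7847.5737
  (1/2) ln(2 pi * 1118) = (1/2) ln(7024.6012) = 4.4286
  1/(12*1118) = 0.0001
  ln(1118!) ~ 7847.5737 - 1118 + 4.4286 + 0.0001 = 6734.0024
Convert to base 2: log2(1118!) = 6734.0024 / ln 2 = 6734.0024 / 0.69314718 = 9715.1119
ceil(9715.1119) = 9716


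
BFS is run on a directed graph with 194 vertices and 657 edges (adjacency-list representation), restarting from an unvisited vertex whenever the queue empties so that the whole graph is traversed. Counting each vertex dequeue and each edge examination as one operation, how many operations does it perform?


A full BFS traversal dequeues each vertex exactly once and examines each directed edge exactly once.
V = 194 (vertex processing cost)
E = 657 (edge examination cost)
Total operations proportional to V + E = 194 + 657 = 851


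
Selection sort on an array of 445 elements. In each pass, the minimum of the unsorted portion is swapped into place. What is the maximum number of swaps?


Selection sort performs one swap per pass:
  Pass 1: find min in positions 0 to 444, swap with position 0
  Pass 2: find min in positions 1 to 444, swap with position 1
  Pass 3: find min in positions 2 to 444, swap with position 2
  Pass 4: find min in positions 3 to 444, swap with position 3
  Pass 5: find min in positions 4 to 444, swap with position 4
  ... (439 more passes)
Total passes (and swaps) = n - 1 = 445 - 1 = 444


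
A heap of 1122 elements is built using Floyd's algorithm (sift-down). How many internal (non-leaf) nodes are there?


Leaf nodes occupy roughly half the array.
Sift-down is called for each internal node, starting from the last one.
Internal nodes = floor(n/2) = floor(1122/2) = 561


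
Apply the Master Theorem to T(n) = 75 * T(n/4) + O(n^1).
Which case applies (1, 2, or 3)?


The Master Theorem: T(n) = a*T(n/b) + O(n^c)
  a = 75, b = 4, c = 1
log_b(a) = log_4(75) ~ 3.114
Compare b^c with a: 4^1 = 4 < 75, so c < log_b(a).
Since c < log_b(a), Case 1 applies.
T(n) = O(n^(log_4 75)) ~ O(n^3.114)
Master Theorem case = 1


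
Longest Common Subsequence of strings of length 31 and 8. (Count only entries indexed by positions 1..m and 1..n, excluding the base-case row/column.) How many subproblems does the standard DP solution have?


DP table indexed by positions in both strings.
First string: 31 positions
Second string: 8 positions
Total = 31 * 8 = 248


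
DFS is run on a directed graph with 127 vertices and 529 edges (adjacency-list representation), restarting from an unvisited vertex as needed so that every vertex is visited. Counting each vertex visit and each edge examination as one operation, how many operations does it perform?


A full DFS traversal processes each vertex exactly once (push/pop on stack).
Each directed edge is examined once.
V = 127, E = 529
V + E = 656


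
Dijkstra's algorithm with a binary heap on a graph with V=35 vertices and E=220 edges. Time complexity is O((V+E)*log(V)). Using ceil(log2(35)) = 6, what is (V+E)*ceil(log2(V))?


Dijkstra with a binary heap: each vertex is extracted once, each edge may relax once.
Each heap operation costs O(log V).
V + E = 35 + 220 = 255
ceil(log2(35)) = 6 (since 2^5 = 32 < 35 <= 64 = 2^6)
Total heap work = (V+E) * ceil(log2(V)) = 255 * 6 = 1530


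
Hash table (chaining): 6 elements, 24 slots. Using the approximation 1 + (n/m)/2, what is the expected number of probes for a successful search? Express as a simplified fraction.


Computing expected probes:
alpha = 6/24
= 1 + alpha/2
= 1 + 6/(2*24)
= (2*24 + 6) / (2*24)
= 54/48 = 9/8


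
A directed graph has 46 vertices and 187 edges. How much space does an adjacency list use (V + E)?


Adjacency list: one list head per vertex + one entry per edge
Vertex heads: 46
Edge entries: 187
Total = 46 + 187 = 233


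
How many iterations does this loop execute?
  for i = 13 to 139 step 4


The loop variable i takes values starting at 13 and increments by 4 each iteration.
Sequence: i = 13, 17, 21, 25, 29, 33, 37, 41, 45, ...
The upper bound 139 is inclusive, so the count is floor((last - first) / step) + 1:
floor((139 - 13) / 4) + 1 = floor(126/4) + 1 = 31 + 1 = 32


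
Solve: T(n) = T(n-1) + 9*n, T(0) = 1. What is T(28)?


Expanding the recurrence:
T(28) = T(27) + 9*28
       = T(26) + 9*27 + 9*28
       ...
       = T(0) + 9*(1 + 2 + ... + 28)
       = 1 + 9 * 28*29/2
       = 1 + 9 * 406
       = 1 + 3654 = 3655


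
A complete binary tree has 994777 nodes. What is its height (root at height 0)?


In a complete binary tree, level k holds nodes 2^k .. 2^(k+1)-1 (1-indexed).
Height = floor(log2(n)) = floor(log2(994777)) = 19
Check: 2^19 = 524288 <= 994777 < 1048576 = 2^20


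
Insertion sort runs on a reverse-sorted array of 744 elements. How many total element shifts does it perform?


Sum of shifts = 1 + 2 + 3 + ... + 743
= 744 * 743 / 2
= 552792 / 2
= 276396


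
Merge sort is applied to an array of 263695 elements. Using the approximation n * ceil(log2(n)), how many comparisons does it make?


Merge sort divides the array into halves recursively.
Number of levels = ceil(log2(263695)) = 19
At each level, approximately n = 263695 comparisons are needed for merging.
Total comparisons ~ n * ceil(log2(n)) = 263695 * 19 = 5010205


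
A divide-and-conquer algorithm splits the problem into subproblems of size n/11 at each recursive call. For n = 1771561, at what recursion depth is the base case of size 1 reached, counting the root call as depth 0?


At each depth, the problem size is divided by 11:
  Depth 0: problem size = 1771561
  Depth 1: problem size = 161051
  Depth 2: problem size = 14641
  Depth 3: problem size = 1331
  Depth 4: problem size = 121
  Depth 5: problem size = 11
  Depth 6: problem size = 1 (base case)
The base case is reached at depth log_11(1771561) = 6 (the tree has 7 levels counting depth 0, but the depth asked for is 6).
Recursion depth = 6


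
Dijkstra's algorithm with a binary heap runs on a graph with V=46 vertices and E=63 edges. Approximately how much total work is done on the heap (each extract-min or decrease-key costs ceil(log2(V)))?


Dijkstra with a binary heap: each vertex is extracted once, each edge may relax once.
Each heap operation costs O(log V).
V + E = 46 + 63 = 109
ceil(log2(46)) = 6 (since 2^5 = 32 < 46 <= 64 = 2^6)
Total heap work = (V+E) * ceil(log2(V)) = 109 * 6 = 654


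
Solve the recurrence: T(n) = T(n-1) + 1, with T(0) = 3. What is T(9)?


Unrolling the recurrence:
T(9) = T(8) + 1
       = T(7) + 1 + 1
       = T(6) + 1*3
       ...
       = T(0) + 1*9
       = 3 + 9 = 12


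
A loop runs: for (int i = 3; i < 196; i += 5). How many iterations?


Loop starts at i = 3, increments by 5, stops when i >= 196.
Number of iterations = ceil((196 - 3) / 5)
= ceil(193 / 5)
= 39


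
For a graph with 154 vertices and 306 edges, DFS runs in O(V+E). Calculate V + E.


A full DFS traversal visits each vertex once and examines each edge once.
V = 154
E = 306
Sum = 154 + 306 = 460


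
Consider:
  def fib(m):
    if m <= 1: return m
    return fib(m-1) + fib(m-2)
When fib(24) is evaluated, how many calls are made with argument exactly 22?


Let N(m) = number of times fib(m) is called while evaluating fib(24).
N(24) = 1 (the initial call).
N(23) = 1 (only fib(24) calls it).
For 1 <= m <= 22: fib(m) is called by fib(m+1) and fib(m+2), so
  N(m) = N(m+1) + N(m+2).
fib(0) is called only by fib(2), so N(0) = N(2).
Walk down from m=24:
  N(24)=1, N(23)=1, N(22)=2
N(22) = 2


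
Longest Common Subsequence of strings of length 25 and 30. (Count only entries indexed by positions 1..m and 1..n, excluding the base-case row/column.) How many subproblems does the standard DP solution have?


DP table indexed by positions in both strings.
First string: 25 positions
Second string: 30 positions
Total = 25 * 30 = 750


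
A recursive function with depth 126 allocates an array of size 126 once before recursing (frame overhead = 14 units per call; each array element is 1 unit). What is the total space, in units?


Array allocation: 126 units (allocated once)
Stack frames: 126 deep * 14 per frame = 1764 units
Total = 126 + 1764 = 1890


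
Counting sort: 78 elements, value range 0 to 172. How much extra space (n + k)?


n = 78 (output array)
k = 173 (count array for 173 distinct values)
Extra space = 78 + 173 = 251


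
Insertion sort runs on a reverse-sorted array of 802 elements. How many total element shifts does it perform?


Sum of shifts = 1 + 2 + 3 + ... + 801
= 802 * 801 / 2
= 642402 / 2
= 321201


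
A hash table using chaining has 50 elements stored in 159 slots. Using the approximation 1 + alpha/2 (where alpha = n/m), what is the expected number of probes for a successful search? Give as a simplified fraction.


Load factor alpha = n/m = 50/159
Expected probes = 1 + alpha/2 = 1 + 50/(2*159)
= 1 + 50/318
= 318/318 + 50/318
= 368/318
Simplify: 184/159


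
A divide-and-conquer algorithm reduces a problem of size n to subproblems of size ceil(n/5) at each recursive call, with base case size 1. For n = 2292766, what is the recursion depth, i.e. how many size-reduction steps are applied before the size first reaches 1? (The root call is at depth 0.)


Each step divides the size by 5 (rounding up); after k steps the size is ceil(n/5^k), which equals 1 exactly when 5^k >= n.
So the depth is the smallest k with 5^k >= 2292766, i.e. ceil(log_5(2292766)).
5^9 = 1953125 < 2292766 <= 9765625 = 5^10
Recursion depth = 10


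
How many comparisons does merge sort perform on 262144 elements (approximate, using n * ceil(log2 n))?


Recursion depth: ceil(log2(262144)) = 18
Each recursion level merges n = 262144 elements
Total = 262144 * 18 = 4718592


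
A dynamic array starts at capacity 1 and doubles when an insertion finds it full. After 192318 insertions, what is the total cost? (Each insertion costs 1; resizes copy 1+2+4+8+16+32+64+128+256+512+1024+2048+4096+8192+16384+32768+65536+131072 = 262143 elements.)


Insertion cost: 192318 (one per element)
Resizes occur just before inserting elements 2, 3, 5, 9, ...
Elements copied at each resize: 1 + 2 + 4 + 8 + 16 + 32 + 64 + 128 + 256 + 512 + 1024 + 2048 + 4096 + 8192 + 16384 + 32768 + 65536 + 131072
Sum of copies = 262143 (geometric series: 2^k - 1)
Total = 192318 + 262143 = 454461


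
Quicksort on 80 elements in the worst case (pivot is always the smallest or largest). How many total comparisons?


In the worst case, each partition step picks the worst pivot:
  Partition 1: 79 comparisons (n-1 elements to compare)
  Partition 2: 78 comparisons
  Partition 3: 77 comparisons
  Partition 4: 76 comparisons
  Partition 5: 75 comparisons
  ...
  Last partition: 0 comparisons
Total = (n-1) + (n-2) + ... + 1 + 0 = n*(n-1)/2
= 80*79/2 = 3160


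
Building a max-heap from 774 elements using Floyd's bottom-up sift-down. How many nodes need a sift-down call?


In a heap of 774 elements (0-indexed array):
  Last element index: 773
  Parent of last element: floor((773 - 1) / 2) = 386
  Internal nodes: indices 0 to 386
  Count = floor(774/2) = 387


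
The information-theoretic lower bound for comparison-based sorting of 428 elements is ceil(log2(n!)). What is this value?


A binary decision tree of height h has at most 2^h leaves and needs at least n! of them, so h >= ceil(log2(n!)).
428! is far too large to multiply out, so use Stirling's series:
  ln(n!) ~ n ln n - n + (1/2) ln(2 pi n) + 1/(12n)  (error below 1/(360 n^3), negligible here)
  ln(428) = 6.0591232
  n ln n = 428 * 6.0591232 = 2593.3047
  (1/2) ln(2 pi * 428) = (1/2) ln(2689.2033) = 3.9485
  1/(12*428) = 0.0002
  ln(428!) ~ 2593.3047 - 428 + 3.9485 + 0.0002 = 2169.2534
Convert to base 2: log2(428!) = 2169.2534 / ln 2 = 2169.2534 / 0.69314718 = 3129.5711
ceil(3129.5711) = 3130


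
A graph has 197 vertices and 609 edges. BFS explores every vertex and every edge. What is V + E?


A full BFS traversal dequeues each vertex once and examines each edge once.
Vertex visits: 197
Edge visits: 609
V + E = 197 + 609 = 806


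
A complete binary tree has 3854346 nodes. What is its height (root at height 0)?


In a complete binary tree, level k holds nodes 2^k .. 2^(k+1)-1 (1-indexed).
Height = floor(log2(n)) = floor(log2(3854346)) = 21
Check: 2^21 = 2097152 <= 3854346 < 4194304 = 2^22


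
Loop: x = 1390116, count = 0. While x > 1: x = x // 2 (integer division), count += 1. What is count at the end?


The variable x halves each step:
x = 1390116 -> 695058 -> 347529 -> 173764 -> 86882 -> 43441 -> 21720 -> 10860 -> 5430 -> 2715 -> 1357 -> 678 -> 339 -> 169 -> 84 -> 42 -> 21 -> 10 -> 5 -> 2 -> 1
Number of halvings = floor(log2(1390116)) = 20


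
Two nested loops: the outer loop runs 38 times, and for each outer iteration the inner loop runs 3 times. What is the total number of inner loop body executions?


Outer loop: 38 iterations
Inner loop: 3 iterations per outer iteration
Total = 38 * 3 = 114


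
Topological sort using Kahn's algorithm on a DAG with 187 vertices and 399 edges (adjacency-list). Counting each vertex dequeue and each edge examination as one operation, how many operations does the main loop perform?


Kahn's algorithm:
  1. Compute in-degrees: O(V + E)
  2. Process queue: each vertex dequeued once (O(V))
     each edge examined once (O(E))
Total = V + E = 187 + 399 = 586


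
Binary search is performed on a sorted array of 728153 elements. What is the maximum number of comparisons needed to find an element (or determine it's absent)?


Binary search halves the search space each comparison:
  Step 1: search space = 728153 -> 364076
  Step 2: search space = 364076 -> 182038
  Step 3: search space = 182038 -> 91019
  Step 4: search space = 91019 -> 45509
  Step 5: search space = 45509 -> 22754
  Step 6: search space = 22754 -> 11377
  Step 7: search space = 11377 -> 5688
  Step 8: search space = 5688 -> 2844
  Step 9: search space = 2844 -> 1422
  Step 10: search space = 1422 -> 711
  Step 11: search space = 711 -> 355
  Step 12: search space = 355 -> 177
  Step 13: search space = 177 -> 88
  Step 14: search space = 88 -> 44
  Step 15: search space = 44 -> 22
  Step 16: search space = 22 -> 11
  Step 17: search space = 11 -> 5
  Step 18: search space = 5 -> 2
  Step 19: search space = 2 -> 1
  Step 20: search space = 1 (final check)
Maximum comparisons = floor(log2(728153)) + 1 = 19 + 1 = 20


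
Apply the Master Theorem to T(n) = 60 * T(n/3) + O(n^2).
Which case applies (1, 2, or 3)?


The Master Theorem: T(n) = a*T(n/b) + O(n^c)
  a = 60, b = 3, c = 2
log_b(a) = log_3(60) ~ 3.727
Compare b^c with a: 3^2 = 9 < 60, so c < log_b(a).
Since c < log_b(a), Case 1 applies.
T(n) = O(n^(log_3 60)) ~ O(n^3.727)
Master Theorem case = 1


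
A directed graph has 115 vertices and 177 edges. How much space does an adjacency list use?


Adjacency list: one list head per vertex + one entry per edge
Vertex heads: 115
Edge entries: 177
Total = 115 + 177 = 292


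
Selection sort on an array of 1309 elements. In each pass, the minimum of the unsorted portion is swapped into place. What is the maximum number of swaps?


Selection sort performs one swap per pass:
  Pass 1: find min in positions 0 to 1308, swap with position 0
  Pass 2: find min in positions 1 to 1308, swap with position 1
  Pass 3: find min in positions 2 to 1308, swap with position 2
  Pass 4: find min in positions 3 to 1308, swap with position 3
  Pass 5: find min in positions 4 to 1308, swap with position 4
  ... (1303 more passes)
Total passes (and swaps) = n - 1 = 1309 - 1 = 1308


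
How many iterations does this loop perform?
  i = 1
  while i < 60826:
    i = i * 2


The loop variable doubles each iteration:
i = 1 -> 2 -> 4 -> 8 -> 16 -> 32 -> 64 -> 128 -> 256 -> 512 -> 1024 -> 2048 -> 4096 -> 8192 -> 16384 -> 32768 -> 65536 (stop, 65536 >= 60826)
Number of doublings = ceil(log2(60826)) = 16


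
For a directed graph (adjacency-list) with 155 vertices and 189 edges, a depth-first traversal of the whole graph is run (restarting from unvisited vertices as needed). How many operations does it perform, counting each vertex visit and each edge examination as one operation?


A full DFS traversal visits each vertex once and examines each edge once.
V = 155
E = 189
Sum = 155 + 189 = 344


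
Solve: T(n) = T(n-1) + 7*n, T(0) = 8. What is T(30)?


Expanding the recurrence:
T(30) = T(29) + 7*30
       = T(28) + 7*29 + 7*30
       ...
       = T(0) + 7*(1 + 2 + ... + 30)
       = 8 + 7 * 30*31/2
       = 8 + 7 * 465
       = 8 + 3255 = 3263


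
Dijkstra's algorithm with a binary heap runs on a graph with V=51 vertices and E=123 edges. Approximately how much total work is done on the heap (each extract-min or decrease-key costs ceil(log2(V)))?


Dijkstra with a binary heap: each vertex is extracted once, each edge may relax once.
Each heap operation costs O(log V).
V + E = 51 + 123 = 174
ceil(log2(51)) = 6 (since 2^5 = 32 < 51 <= 64 = 2^6)
Total heap work = (V+E) * ceil(log2(V)) = 174 * 6 = 1044


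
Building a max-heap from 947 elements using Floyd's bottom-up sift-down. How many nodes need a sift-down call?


In a heap of 947 elements (0-indexed array):
  Last element index: 946
  Parent of last element: floor((946 - 1) / 2) = 472
  Internal nodes: indices 0 to 472
  Count = floor(947/2) = 473


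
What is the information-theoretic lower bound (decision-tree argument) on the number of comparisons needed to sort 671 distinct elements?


A binary decision tree of height h has at most 2^h leaves and needs at least n! of them, so h >= ceil(log2(n!)).
671! is far too large to multiply out, so use Stirling's series:
  ln(n!) ~ n ln n - n + (1/2) ln(2 pi n) + 1/(12n)  (error below 1/(360 n^3), negligible here)
  ln(671) = 6.5087691
  n ln n = 671 * 6.5087691 = 4367.3841
  (1/2) ln(2 pi * 671) = (1/2) ln(4216.0173) = 4.1733
  1/(12*671) = 0.0001
  ln(671!) ~ 4367.3841 - 671 + 4.1733 + 0.0001 = 3700.5575
Convert to base 2: log2(671!) = 3700.5575 / ln 2 = 3700.5575 / 0.69314718 = 5338.7760
ceil(5338.7760) = 5339


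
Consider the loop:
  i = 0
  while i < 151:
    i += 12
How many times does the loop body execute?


Starting at i = 0, each iteration adds 12.
Iterations until i >= 151:
  Iteration 1: i = 0 -> i = 12
  Iteration 2: i = 12 -> i = 24
  Iteration 3: i = 24 -> i = 36
  Iteration 4: i = 36 -> i = 48
  Iteration 5: i = 48 -> i = 60
  Iteration 6: i = 60 -> i = 72
  Iteration 7: i = 72 -> i = 84
  Iteration 8: i = 84 -> i = 96
  ... continuing ...
Total iterations = ceil(151/12) = 13


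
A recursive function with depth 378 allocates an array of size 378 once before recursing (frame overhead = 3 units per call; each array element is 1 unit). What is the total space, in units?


Array allocation: 378 units (allocated once)
Stack frames: 378 deep * 3 per frame = 1134 units
Total = 378 + 1134 = 1512


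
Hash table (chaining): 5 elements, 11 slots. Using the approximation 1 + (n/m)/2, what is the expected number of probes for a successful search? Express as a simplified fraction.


Computing expected probes:
alpha = 5/11
= 1 + alpha/2
= 1 + 5/(2*11)
= (2*11 + 5) / (2*11)
= 27/22


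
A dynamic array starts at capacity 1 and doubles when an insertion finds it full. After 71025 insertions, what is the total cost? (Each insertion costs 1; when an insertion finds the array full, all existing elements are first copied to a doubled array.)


Insertion cost: 71025 (one per element)
Resizes occur just before inserting elements 2, 3, 5, 9, ...
Elements copied at each resize: 1 + 2 + 4 + 8 + 16 + 32 + 64 + 128 + 256 + 512 + 1024 + 2048 + 4096 + 8192 + 16384 + 32768 + 65536
Sum of copies = 131071 (geometric series: 2^k - 1)
Total = 71025 + 131071 = 202096


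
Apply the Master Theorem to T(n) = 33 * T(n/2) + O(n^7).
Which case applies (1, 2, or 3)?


The Master Theorem: T(n) = a*T(n/b) + O(n^c)
  a = 33, b = 2, c = 7
log_b(a) = log_2(33) ~ 5.044
Compare b^c with a: 2^7 = 128 > 33, so c > log_b(a).
Since c > log_b(a), Case 3 applies.
T(n) = O(n^7)
Master Theorem case = 3
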